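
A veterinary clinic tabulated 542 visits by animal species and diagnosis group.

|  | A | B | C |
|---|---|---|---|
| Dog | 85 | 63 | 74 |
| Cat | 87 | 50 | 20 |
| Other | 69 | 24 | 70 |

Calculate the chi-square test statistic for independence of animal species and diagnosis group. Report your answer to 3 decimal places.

42.302

Row totals: 222, 157, 163. Column totals: 241, 137, 164. Grand total N = 542.
Expected counts (row total × column total / N):
  Dog, A: 222×241/542 = 98.7122
  Dog, B: 222×137/542 = 56.1144
  Dog, C: 222×164/542 = 67.1734
  Cat, A: 157×241/542 = 69.8100
  Cat, B: 157×137/542 = 39.6845
  Cat, C: 157×164/542 = 47.5055
  Other, A: 163×241/542 = 72.4779
  Other, B: 163×137/542 = 41.2011
  Other, C: 163×164/542 = 49.3210
Contributions (O − E)²/E:
  (85 − 98.7122)²/98.7122 = 1.9048
  (63 − 56.1144)²/56.1144 = 0.8449
  (74 − 67.1734)²/67.1734 = 0.6938
  (87 − 69.8100)²/69.8100 = 4.2329
  (50 − 39.6845)²/39.6845 = 2.6814
  (20 − 47.5055)²/47.5055 = 15.9256
  (69 − 72.4779)²/72.4779 = 0.1669
  (24 − 41.2011)²/41.2011 = 7.1813
  (70 − 49.3210)²/49.3210 = 8.6702
χ² = 1.9048 + 0.8449 + 0.6938 + 4.2329 + 2.6814 + 15.9256 + 0.1669 + 7.1813 + 8.6702 = 42.302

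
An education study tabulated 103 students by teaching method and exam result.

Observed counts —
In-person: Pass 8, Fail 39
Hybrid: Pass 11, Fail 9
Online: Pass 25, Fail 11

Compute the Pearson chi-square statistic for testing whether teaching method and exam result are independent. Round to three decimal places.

24.425

Row totals: 47, 20, 36. Column totals: 44, 59. Grand total N = 103.
Expected counts (row total × column total / N):
  In-person, Pass: 47×44/103 = 20.0777
  In-person, Fail: 47×59/103 = 26.9223
  Hybrid, Pass: 20×44/103 = 8.5437
  Hybrid, Fail: 20×59/103 = 11.4563
  Online, Pass: 36×44/103 = 15.3786
  Online, Fail: 36×59/103 = 20.6214
Contributions (O − E)²/E:
  (8 − 20.0777)²/20.0777 = 7.2653
  (39 − 26.9223)²/26.9223 = 5.4182
  (11 − 8.5437)²/8.5437 = 0.7062
  (9 − 11.4563)²/11.4563 = 0.5266
  (25 − 15.3786)²/15.3786 = 6.0195
  (11 − 20.6214)²/20.6214 = 4.4891
χ² = 7.2653 + 5.4182 + 0.7062 + 0.5266 + 6.0195 + 4.4891 = 24.425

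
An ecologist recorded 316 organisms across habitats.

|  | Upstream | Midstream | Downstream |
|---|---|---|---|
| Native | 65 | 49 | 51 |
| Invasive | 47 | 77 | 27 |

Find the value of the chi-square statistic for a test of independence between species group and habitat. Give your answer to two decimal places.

Row totals: 165, 151. Column totals: 112, 126, 78. Grand total N = 316.
Expected counts (row total × column total / N):
  Native, Upstream: 165×112/316 = 58.481
  Native, Midstream: 165×126/316 = 65.791
  Native, Downstream: 165×78/316 = 40.728
  Invasive, Upstream: 151×112/316 = 53.519
  Invasive, Midstream: 151×126/316 = 60.209
  Invasive, Downstream: 151×78/316 = 37.272
Contributions (O − E)²/E:
  (65 − 58.481)²/58.481 = 0.7267
  (49 − 65.791)²/65.791 = 4.2854
  (51 − 40.728)²/40.728 = 2.5907
  (47 − 53.519)²/53.519 = 0.7941
  (77 − 60.209)²/60.209 = 4.6827
  (27 − 37.272)²/37.272 = 2.8309
χ² = 0.7267 + 4.2854 + 2.5907 + 0.7941 + 4.6827 + 2.8309 = 15.91

15.91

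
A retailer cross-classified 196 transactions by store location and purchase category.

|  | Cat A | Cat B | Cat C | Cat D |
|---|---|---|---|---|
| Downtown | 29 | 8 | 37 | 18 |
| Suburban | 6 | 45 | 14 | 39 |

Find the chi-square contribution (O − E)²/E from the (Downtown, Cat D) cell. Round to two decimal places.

2.86

Row total (Downtown) = 92; column total (Cat D) = 57; N = 196.
Expected count E = 92 × 57 / 196 = 26.755.
Contribution = (O − E)²/E = (18 − 26.755)² / 26.755 = 2.86.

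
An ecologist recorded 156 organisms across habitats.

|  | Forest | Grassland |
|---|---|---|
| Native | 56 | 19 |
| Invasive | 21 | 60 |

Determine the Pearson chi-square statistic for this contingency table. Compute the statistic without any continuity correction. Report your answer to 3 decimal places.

Row totals: 75, 81. Column totals: 77, 79. Grand total N = 156.
Expected counts (row total × column total / N):
  Native, Forest: 75×77/156 = 37.0192
  Native, Grassland: 75×79/156 = 37.9808
  Invasive, Forest: 81×77/156 = 39.9808
  Invasive, Grassland: 81×79/156 = 41.0192
Contributions (O − E)²/E:
  (56 − 37.0192)²/37.0192 = 9.7320
  (19 − 37.9808)²/37.9808 = 9.4856
  (21 − 39.9808)²/39.9808 = 9.0111
  (60 − 41.0192)²/41.0192 = 8.7830
χ² = 9.7320 + 9.4856 + 9.0111 + 8.7830 = 37.012

37.012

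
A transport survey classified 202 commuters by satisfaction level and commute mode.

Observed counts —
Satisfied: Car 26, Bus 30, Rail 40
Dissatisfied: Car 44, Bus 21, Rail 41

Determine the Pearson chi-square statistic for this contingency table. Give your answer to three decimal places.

Row totals: 96, 106. Column totals: 70, 51, 81. Grand total N = 202.
Expected counts (row total × column total / N):
  Satisfied, Car: 96×70/202 = 33.2673
  Satisfied, Bus: 96×51/202 = 24.2376
  Satisfied, Rail: 96×81/202 = 38.4950
  Dissatisfied, Car: 106×70/202 = 36.7327
  Dissatisfied, Bus: 106×51/202 = 26.7624
  Dissatisfied, Rail: 106×81/202 = 42.5050
Contributions (O − E)²/E:
  (26 − 33.2673)²/33.2673 = 1.5876
  (30 − 24.2376)²/24.2376 = 1.3700
  (40 − 38.4950)²/38.4950 = 0.0588
  (44 − 36.7327)²/36.7327 = 1.4378
  (21 − 26.7624)²/26.7624 = 1.2407
  (41 − 42.5050)²/42.5050 = 0.0533
χ² = 1.5876 + 1.3700 + 0.0588 + 1.4378 + 1.2407 + 0.0533 = 5.748

5.748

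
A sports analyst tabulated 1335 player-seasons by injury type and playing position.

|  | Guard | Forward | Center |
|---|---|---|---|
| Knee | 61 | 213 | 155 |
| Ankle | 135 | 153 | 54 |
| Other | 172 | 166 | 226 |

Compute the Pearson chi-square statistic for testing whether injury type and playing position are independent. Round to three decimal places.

115.784

Row totals: 429, 342, 564. Column totals: 368, 532, 435. Grand total N = 1335.
Expected counts (row total × column total / N):
  Knee, Guard: 429×368/1335 = 118.2562
  Knee, Forward: 429×532/1335 = 170.9573
  Knee, Center: 429×435/1335 = 139.7865
  Ankle, Guard: 342×368/1335 = 94.2742
  Ankle, Forward: 342×532/1335 = 136.2876
  Ankle, Center: 342×435/1335 = 111.4382
  Other, Guard: 564×368/1335 = 155.4697
  Other, Forward: 564×532/1335 = 224.7551
  Other, Center: 564×435/1335 = 183.7753
Contributions (O − E)²/E:
  (61 − 118.2562)²/118.2562 = 27.7218
  (213 − 170.9573)²/170.9573 = 10.3394
  (155 − 139.7865)²/139.7865 = 1.6557
  (135 − 94.2742)²/94.2742 = 17.5933
  (153 − 136.2876)²/136.2876 = 2.0494
  (54 − 111.4382)²/111.4382 = 29.6052
  (172 − 155.4697)²/155.4697 = 1.7576
  (166 − 224.7551)²/224.7551 = 15.3597
  (226 − 183.7753)²/183.7753 = 9.7017
χ² = 27.7218 + 10.3394 + 1.6557 + 17.5933 + 2.0494 + 29.6052 + 1.7576 + 15.3597 + 9.7017 = 115.784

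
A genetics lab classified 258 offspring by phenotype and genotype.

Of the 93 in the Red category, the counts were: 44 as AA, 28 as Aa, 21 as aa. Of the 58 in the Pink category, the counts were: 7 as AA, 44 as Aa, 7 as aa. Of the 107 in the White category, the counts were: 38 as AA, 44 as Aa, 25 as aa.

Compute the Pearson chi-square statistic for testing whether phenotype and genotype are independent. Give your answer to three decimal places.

Row totals: 93, 58, 107. Column totals: 89, 116, 53. Grand total N = 258.
Expected counts (row total × column total / N):
  Red, AA: 93×89/258 = 32.0814
  Red, Aa: 93×116/258 = 41.8140
  Red, aa: 93×53/258 = 19.1047
  Pink, AA: 58×89/258 = 20.0078
  Pink, Aa: 58×116/258 = 26.0775
  Pink, aa: 58×53/258 = 11.9147
  White, AA: 107×89/258 = 36.9109
  White, Aa: 107×116/258 = 48.1085
  White, aa: 107×53/258 = 21.9806
Contributions (O − E)²/E:
  (44 − 32.0814)²/32.0814 = 4.4279
  (28 − 41.8140)²/41.8140 = 4.5637
  (21 − 19.1047)²/19.1047 = 0.1880
  (7 − 20.0078)²/20.0078 = 8.4568
  (44 − 26.0775)²/26.0775 = 12.3177
  (7 − 11.9147)²/11.9147 = 2.0273
  (38 − 36.9109)²/36.9109 = 0.0321
  (44 − 48.1085)²/48.1085 = 0.3509
  (25 − 21.9806)²/21.9806 = 0.4148
χ² = 4.4279 + 4.5637 + 0.1880 + 8.4568 + 12.3177 + 2.0273 + 0.0321 + 0.3509 + 0.4148 = 32.779

32.779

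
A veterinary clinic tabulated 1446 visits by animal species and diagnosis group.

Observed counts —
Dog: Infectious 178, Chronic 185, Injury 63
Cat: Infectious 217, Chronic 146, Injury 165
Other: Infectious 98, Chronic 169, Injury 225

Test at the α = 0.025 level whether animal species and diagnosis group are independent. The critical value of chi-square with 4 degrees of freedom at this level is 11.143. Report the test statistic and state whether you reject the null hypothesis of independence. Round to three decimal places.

130.746; reject H₀

Row totals: 426, 528, 492. Column totals: 493, 500, 453. Grand total N = 1446.
Expected counts (row total × column total / N):
  Dog, Infectious: 426×493/1446 = 145.2407
  Dog, Chronic: 426×500/1446 = 147.3029
  Dog, Injury: 426×453/1446 = 133.4564
  Cat, Infectious: 528×493/1446 = 180.0166
  Cat, Chronic: 528×500/1446 = 182.5726
  Cat, Injury: 528×453/1446 = 165.4108
  Other, Infectious: 492×493/1446 = 167.7427
  Other, Chronic: 492×500/1446 = 170.1245
  Other, Injury: 492×453/1446 = 154.1328
Contributions (O − E)²/E:
  (178 − 145.2407)²/145.2407 = 7.3889
  (185 − 147.3029)²/147.3029 = 9.6473
  (63 − 133.4564)²/133.4564 = 37.1964
  (217 − 180.0166)²/180.0166 = 7.5980
  (146 − 182.5726)²/182.5726 = 7.3262
  (165 − 165.4108)²/165.4108 = 0.0010
  (98 − 167.7427)²/167.7427 = 28.9971
  (169 − 170.1245)²/170.1245 = 0.0074
  (225 − 154.1328)²/154.1328 = 32.5833
χ² = 7.3889 + 9.6473 + 37.1964 + 7.5980 + 7.3262 + 0.0010 + 28.9971 + 0.0074 + 32.5833 = 130.746
df = (3−1)(3−1) = 4. Since 130.746 > 11.143, reject the null hypothesis of independence at α = 0.025.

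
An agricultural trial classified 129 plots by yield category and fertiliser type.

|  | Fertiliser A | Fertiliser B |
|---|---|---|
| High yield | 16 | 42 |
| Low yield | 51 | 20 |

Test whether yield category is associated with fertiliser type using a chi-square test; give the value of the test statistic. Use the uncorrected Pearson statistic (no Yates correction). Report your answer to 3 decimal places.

Row totals: 58, 71. Column totals: 67, 62. Grand total N = 129.
Expected counts (row total × column total / N):
  High yield, Fertiliser A: 58×67/129 = 30.1240
  High yield, Fertiliser B: 58×62/129 = 27.8760
  Low yield, Fertiliser A: 71×67/129 = 36.8760
  Low yield, Fertiliser B: 71×62/129 = 34.1240
Contributions (O − E)²/E:
  (16 − 30.1240)²/30.1240 = 6.6222
  (42 − 27.8760)²/27.8760 = 7.1562
  (51 − 36.8760)²/36.8760 = 5.4097
  (20 − 34.1240)²/34.1240 = 5.8460
χ² = 6.6222 + 7.1562 + 5.4097 + 5.8460 = 25.034

25.034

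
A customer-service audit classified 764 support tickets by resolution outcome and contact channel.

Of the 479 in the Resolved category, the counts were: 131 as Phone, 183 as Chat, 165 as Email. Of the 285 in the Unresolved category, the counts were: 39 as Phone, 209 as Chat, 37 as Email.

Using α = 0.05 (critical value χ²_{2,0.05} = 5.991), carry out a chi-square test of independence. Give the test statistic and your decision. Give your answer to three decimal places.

89.105; reject H₀

Row totals: 479, 285. Column totals: 170, 392, 202. Grand total N = 764.
Expected counts (row total × column total / N):
  Resolved, Phone: 479×170/764 = 106.5838
  Resolved, Chat: 479×392/764 = 245.7696
  Resolved, Email: 479×202/764 = 126.6466
  Unresolved, Phone: 285×170/764 = 63.4162
  Unresolved, Chat: 285×392/764 = 146.2304
  Unresolved, Email: 285×202/764 = 75.3534
Contributions (O − E)²/E:
  (131 − 106.5838)²/106.5838 = 5.5933
  (183 − 245.7696)²/245.7696 = 16.0314
  (165 − 126.6466)²/126.6466 = 11.6149
  (39 − 63.4162)²/63.4162 = 9.4006
  (209 − 146.2304)²/146.2304 = 26.9439
  (37 − 75.3534)²/75.3534 = 19.5211
χ² = 5.5933 + 16.0314 + 11.6149 + 9.4006 + 26.9439 + 19.5211 = 89.105
df = (2−1)(3−1) = 2. Since 89.105 > 5.991, reject the null hypothesis of independence at α = 0.05.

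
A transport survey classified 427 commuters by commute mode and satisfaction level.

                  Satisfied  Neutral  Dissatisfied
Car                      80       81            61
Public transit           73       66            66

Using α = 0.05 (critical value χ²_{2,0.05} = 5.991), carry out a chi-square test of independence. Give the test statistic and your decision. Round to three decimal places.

Row totals: 222, 205. Column totals: 153, 147, 127. Grand total N = 427.
Expected counts (row total × column total / N):
  Car, Satisfied: 222×153/427 = 79.5457
  Car, Neutral: 222×147/427 = 76.4262
  Car, Dissatisfied: 222×127/427 = 66.0281
  Public transit, Satisfied: 205×153/427 = 73.4543
  Public transit, Neutral: 205×147/427 = 70.5738
  Public transit, Dissatisfied: 205×127/427 = 60.9719
Contributions (O − E)²/E:
  (80 − 79.5457)²/79.5457 = 0.0026
  (81 − 76.4262)²/76.4262 = 0.2737
  (61 − 66.0281)²/66.0281 = 0.3829
  (73 − 73.4543)²/73.4543 = 0.0028
  (66 − 70.5738)²/70.5738 = 0.2964
  (66 − 60.9719)²/60.9719 = 0.4146
χ² = 0.0026 + 0.2737 + 0.3829 + 0.0028 + 0.2964 + 0.4146 = 1.373
df = (2−1)(3−1) = 2. Since 1.373 < 5.991, fail to reject the null hypothesis of independence at α = 0.05.

1.373; fail to reject H₀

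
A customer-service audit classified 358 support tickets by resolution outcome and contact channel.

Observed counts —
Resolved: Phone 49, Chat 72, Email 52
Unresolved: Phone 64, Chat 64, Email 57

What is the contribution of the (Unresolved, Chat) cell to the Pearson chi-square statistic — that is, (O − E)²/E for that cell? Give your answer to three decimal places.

Row total (Unresolved) = 185; column total (Chat) = 136; N = 358.
Expected count E = 185 × 136 / 358 = 70.2793.
Contribution = (O − E)²/E = (64 − 70.2793)² / 70.2793 = 0.561.

0.561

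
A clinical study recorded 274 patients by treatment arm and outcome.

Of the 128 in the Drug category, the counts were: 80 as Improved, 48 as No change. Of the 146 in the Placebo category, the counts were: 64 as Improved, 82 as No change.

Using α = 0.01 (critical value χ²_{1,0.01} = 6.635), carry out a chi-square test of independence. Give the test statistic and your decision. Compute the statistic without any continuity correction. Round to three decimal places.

9.529; reject H₀

Row totals: 128, 146. Column totals: 144, 130. Grand total N = 274.
Expected counts (row total × column total / N):
  Drug, Improved: 128×144/274 = 67.2701
  Drug, No change: 128×130/274 = 60.7299
  Placebo, Improved: 146×144/274 = 76.7299
  Placebo, No change: 146×130/274 = 69.2701
Contributions (O − E)²/E:
  (80 − 67.2701)²/67.2701 = 2.4090
  (48 − 60.7299)²/60.7299 = 2.6684
  (64 − 76.7299)²/76.7299 = 2.1120
  (82 − 69.2701)²/69.2701 = 2.3394
χ² = 2.4090 + 2.6684 + 2.1120 + 2.3394 = 9.529
df = (2−1)(2−1) = 1. Since 9.529 > 6.635, reject the null hypothesis of independence at α = 0.01.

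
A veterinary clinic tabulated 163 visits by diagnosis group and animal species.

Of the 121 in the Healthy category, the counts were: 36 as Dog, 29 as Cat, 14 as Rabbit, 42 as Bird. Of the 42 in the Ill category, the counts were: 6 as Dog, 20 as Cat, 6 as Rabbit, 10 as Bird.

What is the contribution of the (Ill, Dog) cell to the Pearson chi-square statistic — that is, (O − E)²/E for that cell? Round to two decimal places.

Row total (Ill) = 42; column total (Dog) = 42; N = 163.
Expected count E = 42 × 42 / 163 = 10.822.
Contribution = (O − E)²/E = (6 − 10.822)² / 10.822 = 2.15.

2.15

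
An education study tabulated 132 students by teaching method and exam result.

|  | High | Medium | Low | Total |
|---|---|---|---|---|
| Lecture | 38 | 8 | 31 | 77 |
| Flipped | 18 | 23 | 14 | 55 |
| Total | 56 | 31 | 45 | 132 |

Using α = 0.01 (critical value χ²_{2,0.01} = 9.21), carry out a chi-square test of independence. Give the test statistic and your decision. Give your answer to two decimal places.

Grand total N = 132.
Expected counts (row total × column total / N):
  Lecture, High: 77×56/132 = 32.667
  Lecture, Medium: 77×31/132 = 18.083
  Lecture, Low: 77×45/132 = 26.250
  Flipped, High: 55×56/132 = 23.333
  Flipped, Medium: 55×31/132 = 12.917
  Flipped, Low: 55×45/132 = 18.750
Contributions (O − E)²/E:
  (38 − 32.667)²/32.667 = 0.8706
  (8 − 18.083)²/18.083 = 5.6222
  (31 − 26.250)²/26.250 = 0.8595
  (18 − 23.333)²/23.333 = 1.2189
  (23 − 12.917)²/12.917 = 7.8708
  (14 − 18.750)²/18.750 = 1.2033
χ² = 0.8706 + 5.6222 + 0.8595 + 1.2189 + 7.8708 + 1.2033 = 17.65
df = (2−1)(3−1) = 2. Since 17.65 > 9.21, reject the null hypothesis of independence at α = 0.01.

17.65; reject H₀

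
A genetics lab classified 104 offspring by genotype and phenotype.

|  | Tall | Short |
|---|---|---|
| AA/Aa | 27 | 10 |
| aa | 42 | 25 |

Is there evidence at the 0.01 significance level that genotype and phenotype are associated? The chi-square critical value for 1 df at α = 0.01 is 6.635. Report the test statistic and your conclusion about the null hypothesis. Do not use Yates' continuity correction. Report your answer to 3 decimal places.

1.130; fail to reject H₀

Row totals: 37, 67. Column totals: 69, 35. Grand total N = 104.
Expected counts (row total × column total / N):
  AA/Aa, Tall: 37×69/104 = 24.5481
  AA/Aa, Short: 37×35/104 = 12.4519
  aa, Tall: 67×69/104 = 44.4519
  aa, Short: 67×35/104 = 22.5481
Contributions (O − E)²/E:
  (27 − 24.5481)²/24.5481 = 0.2449
  (10 − 12.4519)²/12.4519 = 0.4828
  (42 − 44.4519)²/44.4519 = 0.1352
  (25 − 22.5481)²/22.5481 = 0.2666
χ² = 0.2449 + 0.4828 + 0.1352 + 0.2666 = 1.130
df = (2−1)(2−1) = 1. Since 1.130 < 6.635, fail to reject the null hypothesis of independence at α = 0.01.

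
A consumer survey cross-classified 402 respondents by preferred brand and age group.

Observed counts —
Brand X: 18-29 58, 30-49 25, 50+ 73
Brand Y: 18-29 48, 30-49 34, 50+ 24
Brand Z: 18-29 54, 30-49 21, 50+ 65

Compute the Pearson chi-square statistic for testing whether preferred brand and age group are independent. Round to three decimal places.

23.025

Row totals: 156, 106, 140. Column totals: 160, 80, 162. Grand total N = 402.
Expected counts (row total × column total / N):
  Brand X, 18-29: 156×160/402 = 62.08955
  Brand X, 30-49: 156×80/402 = 31.04478
  Brand X, 50+: 156×162/402 = 62.86567
  Brand Y, 18-29: 106×160/402 = 42.18905
  Brand Y, 30-49: 106×80/402 = 21.09453
  Brand Y, 50+: 106×162/402 = 42.71642
  Brand Z, 18-29: 140×160/402 = 55.72139
  Brand Z, 30-49: 140×80/402 = 27.86070
  Brand Z, 50+: 140×162/402 = 56.41791
Contributions (O − E)²/E:
  (58 − 62.08955)²/62.08955 = 0.2694
  (25 − 31.04478)²/31.04478 = 1.1770
  (73 − 62.86567)²/62.86567 = 1.6337
  (48 − 42.18905)²/42.18905 = 0.8004
  (34 − 21.09453)²/21.09453 = 7.8955
  (24 − 42.71642)²/42.71642 = 8.2007
  (54 − 55.72139)²/55.72139 = 0.0532
  (21 − 27.86070)²/27.86070 = 1.6894
  (65 − 56.41791)²/56.41791 = 1.3055
χ² = 0.2694 + 1.1770 + 1.6337 + 0.8004 + 7.8955 + 8.2007 + 0.0532 + 1.6894 + 1.3055 = 23.025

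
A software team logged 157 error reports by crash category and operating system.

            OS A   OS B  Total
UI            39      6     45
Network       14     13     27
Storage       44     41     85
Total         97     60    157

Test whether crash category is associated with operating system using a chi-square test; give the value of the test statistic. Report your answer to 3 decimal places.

16.542

Grand total N = 157.
Expected counts (row total × column total / N):
  UI, OS A: 45×97/157 = 27.80255
  UI, OS B: 45×60/157 = 17.19745
  Network, OS A: 27×97/157 = 16.68153
  Network, OS B: 27×60/157 = 10.31847
  Storage, OS A: 85×97/157 = 52.51592
  Storage, OS B: 85×60/157 = 32.48408
Contributions (O − E)²/E:
  (39 − 27.80255)²/27.80255 = 4.5098
  (6 − 17.19745)²/17.19745 = 7.2908
  (14 − 16.68153)²/16.68153 = 0.4311
  (13 − 10.31847)²/10.31847 = 0.6969
  (44 − 52.51592)²/52.51592 = 1.3809
  (41 − 32.48408)²/32.48408 = 2.2325
χ² = 4.5098 + 7.2908 + 0.4311 + 0.6969 + 1.3809 + 2.2325 = 16.542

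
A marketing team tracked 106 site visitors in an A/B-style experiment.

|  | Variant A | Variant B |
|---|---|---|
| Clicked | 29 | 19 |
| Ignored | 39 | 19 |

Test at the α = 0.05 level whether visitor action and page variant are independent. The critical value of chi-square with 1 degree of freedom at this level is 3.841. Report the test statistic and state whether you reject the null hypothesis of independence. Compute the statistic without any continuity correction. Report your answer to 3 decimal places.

0.532; fail to reject H₀

Row totals: 48, 58. Column totals: 68, 38. Grand total N = 106.
Expected counts (row total × column total / N):
  Clicked, Variant A: 48×68/106 = 30.7925
  Clicked, Variant B: 48×38/106 = 17.2075
  Ignored, Variant A: 58×68/106 = 37.2075
  Ignored, Variant B: 58×38/106 = 20.7925
Contributions (O − E)²/E:
  (29 − 30.7925)²/30.7925 = 0.1043
  (19 − 17.2075)²/17.2075 = 0.1867
  (39 − 37.2075)²/37.2075 = 0.0864
  (19 − 20.7925)²/20.7925 = 0.1545
χ² = 0.1043 + 0.1867 + 0.0864 + 0.1545 = 0.532
df = (2−1)(2−1) = 1. Since 0.532 < 3.841, fail to reject the null hypothesis of independence at α = 0.05.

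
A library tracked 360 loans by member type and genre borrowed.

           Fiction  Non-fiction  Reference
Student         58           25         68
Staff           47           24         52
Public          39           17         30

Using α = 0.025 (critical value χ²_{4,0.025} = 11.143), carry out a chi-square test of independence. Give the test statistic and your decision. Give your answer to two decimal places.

Row totals: 151, 123, 86. Column totals: 144, 66, 150. Grand total N = 360.
Expected counts (row total × column total / N):
  Student, Fiction: 151×144/360 = 60.400
  Student, Non-fiction: 151×66/360 = 27.683
  Student, Reference: 151×150/360 = 62.917
  Staff, Fiction: 123×144/360 = 49.200
  Staff, Non-fiction: 123×66/360 = 22.550
  Staff, Reference: 123×150/360 = 51.250
  Public, Fiction: 86×144/360 = 34.400
  Public, Non-fiction: 86×66/360 = 15.767
  Public, Reference: 86×150/360 = 35.833
Contributions (O − E)²/E:
  (58 − 60.400)²/60.400 = 0.0954
  (25 − 27.683)²/27.683 = 0.2600
  (68 − 62.917)²/62.917 = 0.4107
  (47 − 49.200)²/49.200 = 0.0984
  (24 − 22.550)²/22.550 = 0.0932
  (52 − 51.250)²/51.250 = 0.0110
  (39 − 34.400)²/34.400 = 0.6151
  (17 − 15.767)²/15.767 = 0.0964
  (30 − 35.833)²/35.833 = 0.9495
χ² = 0.0954 + 0.2600 + 0.4107 + 0.0984 + 0.0932 + 0.0110 + 0.6151 + 0.0964 + 0.9495 = 2.63
df = (3−1)(3−1) = 4. Since 2.63 < 11.143, fail to reject the null hypothesis of independence at α = 0.025.

2.63; fail to reject H₀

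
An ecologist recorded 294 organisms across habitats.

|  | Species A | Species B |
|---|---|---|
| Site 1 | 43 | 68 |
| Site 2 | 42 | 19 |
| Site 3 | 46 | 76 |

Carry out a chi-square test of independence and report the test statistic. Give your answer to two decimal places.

Row totals: 111, 61, 122. Column totals: 131, 163. Grand total N = 294.
Expected counts (row total × column total / N):
  Site 1, Species A: 111×131/294 = 49.4592
  Site 1, Species B: 111×163/294 = 61.5408
  Site 2, Species A: 61×131/294 = 27.1803
  Site 2, Species B: 61×163/294 = 33.8197
  Site 3, Species A: 122×131/294 = 54.3605
  Site 3, Species B: 122×163/294 = 67.6395
Contributions (O − E)²/E:
  (43 − 49.4592)²/49.4592 = 0.8435
  (68 − 61.5408)²/61.5408 = 0.6779
  (42 − 27.1803)²/27.1803 = 8.0802
  (19 − 33.8197)²/33.8197 = 6.4940
  (46 − 54.3605)²/54.3605 = 1.2858
  (76 − 67.6395)²/67.6395 = 1.0334
χ² = 0.8435 + 0.6779 + 8.0802 + 6.4940 + 1.2858 + 1.0334 = 18.41

18.41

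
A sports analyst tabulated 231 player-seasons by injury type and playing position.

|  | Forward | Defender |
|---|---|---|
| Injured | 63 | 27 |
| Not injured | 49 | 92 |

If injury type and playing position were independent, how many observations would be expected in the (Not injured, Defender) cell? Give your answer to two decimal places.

Row total (Not injured) = 141; column total (Defender) = 119; grand total N = 231.
Expected count = (row total × column total) / N = 141 × 119 / 231 = 72.64.

72.64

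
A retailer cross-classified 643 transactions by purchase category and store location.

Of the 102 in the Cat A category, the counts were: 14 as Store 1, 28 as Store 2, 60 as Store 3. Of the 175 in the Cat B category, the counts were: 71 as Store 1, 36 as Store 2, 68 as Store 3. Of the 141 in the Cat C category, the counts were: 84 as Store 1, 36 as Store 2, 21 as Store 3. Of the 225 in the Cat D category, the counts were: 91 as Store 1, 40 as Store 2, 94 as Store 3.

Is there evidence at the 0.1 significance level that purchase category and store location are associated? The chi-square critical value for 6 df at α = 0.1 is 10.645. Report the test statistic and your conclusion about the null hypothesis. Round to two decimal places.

Row totals: 102, 175, 141, 225. Column totals: 260, 140, 243. Grand total N = 643.
Expected counts (row total × column total / N):
  Cat A, Store 1: 102×260/643 = 41.2442
  Cat A, Store 2: 102×140/643 = 22.2084
  Cat A, Store 3: 102×243/643 = 38.5474
  Cat B, Store 1: 175×260/643 = 70.7621
  Cat B, Store 2: 175×140/643 = 38.1026
  Cat B, Store 3: 175×243/643 = 66.1353
  Cat C, Store 1: 141×260/643 = 57.0140
  Cat C, Store 2: 141×140/643 = 30.6998
  Cat C, Store 3: 141×243/643 = 53.2862
  Cat D, Store 1: 225×260/643 = 90.9798
  Cat D, Store 2: 225×140/643 = 48.9891
  Cat D, Store 3: 225×243/643 = 85.0311
Contributions (O − E)²/E:
  (14 − 41.2442)²/41.2442 = 17.9964
  (28 − 22.2084)²/22.2084 = 1.5104
  (60 − 38.5474)²/38.5474 = 11.9389
  (71 − 70.7621)²/70.7621 = 0.0008
  (36 − 38.1026)²/38.1026 = 0.1160
  (68 − 66.1353)²/66.1353 = 0.0526
  (84 − 57.0140)²/57.0140 = 12.7731
  (36 − 30.6998)²/30.6998 = 0.9151
  (21 − 53.2862)²/53.2862 = 19.5623
  (91 − 90.9798)²/90.9798 = 0.0000
  (40 − 48.9891)²/48.9891 = 1.6494
  (94 − 85.0311)²/85.0311 = 0.9460
χ² = 17.9964 + 1.5104 + 11.9389 + 0.0008 + 0.1160 + 0.0526 + 12.7731 + 0.9151 + 19.5623 + 0.0000 + 1.6494 + 0.9460 = 67.46
df = (4−1)(3−1) = 6. Since 67.46 > 10.645, reject the null hypothesis of independence at α = 0.1.

67.46; reject H₀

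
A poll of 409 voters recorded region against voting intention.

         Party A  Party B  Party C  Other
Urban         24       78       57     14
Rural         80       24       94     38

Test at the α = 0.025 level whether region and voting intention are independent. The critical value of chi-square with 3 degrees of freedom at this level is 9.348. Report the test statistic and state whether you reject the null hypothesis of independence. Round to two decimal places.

Row totals: 173, 236. Column totals: 104, 102, 151, 52. Grand total N = 409.
Expected counts (row total × column total / N):
  Urban, Party A: 173×104/409 = 43.990
  Urban, Party B: 173×102/409 = 43.144
  Urban, Party C: 173×151/409 = 63.870
  Urban, Other: 173×52/409 = 21.995
  Rural, Party A: 236×104/409 = 60.010
  Rural, Party B: 236×102/409 = 58.856
  Rural, Party C: 236×151/409 = 87.130
  Rural, Other: 236×52/409 = 30.005
Contributions (O − E)²/E:
  (24 − 43.990)²/43.990 = 9.0839
  (78 − 43.144)²/43.144 = 28.1601
  (57 − 63.870)²/63.870 = 0.7390
  (14 − 21.995)²/21.995 = 2.9061
  (80 − 60.010)²/60.010 = 6.6589
  (24 − 58.856)²/58.856 = 20.6426
  (94 − 87.130)²/87.130 = 0.5417
  (38 − 30.005)²/30.005 = 2.1303
χ² = 9.0839 + 28.1601 + 0.7390 + 2.9061 + 6.6589 + 20.6426 + 0.5417 + 2.1303 = 70.86
df = (2−1)(4−1) = 3. Since 70.86 > 9.348, reject the null hypothesis of independence at α = 0.025.

70.86; reject H₀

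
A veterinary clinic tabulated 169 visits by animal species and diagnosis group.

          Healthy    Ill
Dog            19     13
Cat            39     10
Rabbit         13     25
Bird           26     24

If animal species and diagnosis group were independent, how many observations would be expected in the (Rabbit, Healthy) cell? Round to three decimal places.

Row total (Rabbit) = 38; column total (Healthy) = 97; grand total N = 169.
Expected count = (row total × column total) / N = 38 × 97 / 169 = 21.811.

21.811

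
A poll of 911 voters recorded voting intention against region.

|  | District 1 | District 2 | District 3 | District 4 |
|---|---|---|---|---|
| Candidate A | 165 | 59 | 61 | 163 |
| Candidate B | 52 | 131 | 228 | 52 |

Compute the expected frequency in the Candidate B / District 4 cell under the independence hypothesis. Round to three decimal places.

Row total (Candidate B) = 463; column total (District 4) = 215; grand total N = 911.
Expected count = (row total × column total) / N = 463 × 215 / 911 = 109.270.

109.270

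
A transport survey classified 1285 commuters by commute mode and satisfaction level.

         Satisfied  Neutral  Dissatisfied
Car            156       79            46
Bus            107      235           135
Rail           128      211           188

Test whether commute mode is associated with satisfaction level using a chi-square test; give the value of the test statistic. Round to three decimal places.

Row totals: 281, 477, 527. Column totals: 391, 525, 369. Grand total N = 1285.
Expected counts (row total × column total / N):
  Car, Satisfied: 281×391/1285 = 85.5027
  Car, Neutral: 281×525/1285 = 114.8054
  Car, Dissatisfied: 281×369/1285 = 80.6918
  Bus, Satisfied: 477×391/1285 = 145.1416
  Bus, Neutral: 477×525/1285 = 194.8833
  Bus, Dissatisfied: 477×369/1285 = 136.9751
  Rail, Satisfied: 527×391/1285 = 160.3556
  Rail, Neutral: 527×525/1285 = 215.3113
  Rail, Dissatisfied: 527×369/1285 = 151.3331
Contributions (O − E)²/E:
  (156 − 85.5027)²/85.5027 = 58.1253
  (79 − 114.8054)²/114.8054 = 11.1670
  (46 − 80.6918)²/80.6918 = 14.9150
  (107 − 145.1416)²/145.1416 = 10.0232
  (235 − 194.8833)²/194.8833 = 8.2580
  (135 − 136.9751)²/136.9751 = 0.0285
  (128 − 160.3556)²/160.3556 = 6.5285
  (211 − 215.3113)²/215.3113 = 0.0863
  (188 − 151.3331)²/151.3331 = 8.8841
χ² = 58.1253 + 11.1670 + 14.9150 + 10.0232 + 8.2580 + 0.0285 + 6.5285 + 0.0863 + 8.8841 = 118.016

118.016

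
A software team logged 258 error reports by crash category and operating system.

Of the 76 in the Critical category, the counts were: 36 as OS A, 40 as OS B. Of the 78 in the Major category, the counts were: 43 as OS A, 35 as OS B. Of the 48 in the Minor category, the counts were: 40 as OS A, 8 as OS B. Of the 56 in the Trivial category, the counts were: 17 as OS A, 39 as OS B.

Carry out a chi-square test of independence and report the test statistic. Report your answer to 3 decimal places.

Row totals: 76, 78, 48, 56. Column totals: 136, 122. Grand total N = 258.
Expected counts (row total × column total / N):
  Critical, OS A: 76×136/258 = 40.0620
  Critical, OS B: 76×122/258 = 35.9380
  Major, OS A: 78×136/258 = 41.1163
  Major, OS B: 78×122/258 = 36.8837
  Minor, OS A: 48×136/258 = 25.3023
  Minor, OS B: 48×122/258 = 22.6977
  Trivial, OS A: 56×136/258 = 29.5194
  Trivial, OS B: 56×122/258 = 26.4806
Contributions (O − E)²/E:
  (36 − 40.0620)²/40.0620 = 0.4119
  (40 − 35.9380)²/35.9380 = 0.4591
  (43 − 41.1163)²/41.1163 = 0.0863
  (35 − 36.8837)²/36.8837 = 0.0962
  (40 − 25.3023)²/25.3023 = 8.5377
  (8 − 22.6977)²/22.6977 = 9.5174
  (17 − 29.5194)²/29.5194 = 5.3096
  (39 − 26.4806)²/26.4806 = 5.9189
χ² = 0.4119 + 0.4591 + 0.0863 + 0.0962 + 8.5377 + 9.5174 + 5.3096 + 5.9189 = 30.337

30.337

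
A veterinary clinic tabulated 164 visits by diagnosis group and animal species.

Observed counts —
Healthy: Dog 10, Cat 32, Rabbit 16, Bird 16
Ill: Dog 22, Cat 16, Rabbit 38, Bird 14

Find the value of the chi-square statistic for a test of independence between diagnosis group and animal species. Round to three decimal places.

Row totals: 74, 90. Column totals: 32, 48, 54, 30. Grand total N = 164.
Expected counts (row total × column total / N):
  Healthy, Dog: 74×32/164 = 14.4390
  Healthy, Cat: 74×48/164 = 21.6585
  Healthy, Rabbit: 74×54/164 = 24.3659
  Healthy, Bird: 74×30/164 = 13.5366
  Ill, Dog: 90×32/164 = 17.5610
  Ill, Cat: 90×48/164 = 26.3415
  Ill, Rabbit: 90×54/164 = 29.6341
  Ill, Bird: 90×30/164 = 16.4634
Contributions (O − E)²/E:
  (10 − 14.4390)²/14.4390 = 1.3647
  (32 − 21.6585)²/21.6585 = 4.9379
  (16 − 24.3659)²/24.3659 = 2.8724
  (16 − 13.5366)²/13.5366 = 0.4483
  (22 − 17.5610)²/17.5610 = 1.1221
  (16 − 26.3415)²/26.3415 = 4.0600
  (38 − 29.6341)²/29.6341 = 2.3617
  (14 − 16.4634)²/16.4634 = 0.3686
χ² = 1.3647 + 4.9379 + 2.8724 + 0.4483 + 1.1221 + 4.0600 + 2.3617 + 0.3686 = 17.536

17.536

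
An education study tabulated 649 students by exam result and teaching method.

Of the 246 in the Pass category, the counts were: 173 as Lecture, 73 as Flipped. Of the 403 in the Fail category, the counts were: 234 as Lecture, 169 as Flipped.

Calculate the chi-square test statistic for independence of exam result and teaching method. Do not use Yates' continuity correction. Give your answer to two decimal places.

9.82

Row totals: 246, 403. Column totals: 407, 242. Grand total N = 649.
Expected counts (row total × column total / N):
  Pass, Lecture: 246×407/649 = 154.271
  Pass, Flipped: 246×242/649 = 91.729
  Fail, Lecture: 403×407/649 = 252.729
  Fail, Flipped: 403×242/649 = 150.271
Contributions (O − E)²/E:
  (173 − 154.271)²/154.271 = 2.2738
  (73 − 91.729)²/91.729 = 3.8240
  (234 − 252.729)²/252.729 = 1.3880
  (169 − 150.271)²/150.271 = 2.3343
χ² = 2.2738 + 3.8240 + 1.3880 + 2.3343 = 9.82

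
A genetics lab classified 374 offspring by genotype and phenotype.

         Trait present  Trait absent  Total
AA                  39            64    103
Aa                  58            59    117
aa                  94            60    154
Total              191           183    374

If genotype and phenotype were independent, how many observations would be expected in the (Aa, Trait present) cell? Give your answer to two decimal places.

Row total (Aa) = 117; column total (Trait present) = 191; grand total N = 374.
Expected count = (row total × column total) / N = 117 × 191 / 374 = 59.75.

59.75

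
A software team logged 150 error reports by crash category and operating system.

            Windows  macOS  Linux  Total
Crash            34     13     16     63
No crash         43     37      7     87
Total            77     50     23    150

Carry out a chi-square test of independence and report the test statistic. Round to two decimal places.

Grand total N = 150.
Expected counts (row total × column total / N):
  Crash, Windows: 63×77/150 = 32.340
  Crash, macOS: 63×50/150 = 21.000
  Crash, Linux: 63×23/150 = 9.660
  No crash, Windows: 87×77/150 = 44.660
  No crash, macOS: 87×50/150 = 29.000
  No crash, Linux: 87×23/150 = 13.340
Contributions (O − E)²/E:
  (34 − 32.340)²/32.340 = 0.0852
  (13 − 21.000)²/21.000 = 3.0476
  (16 − 9.660)²/9.660 = 4.1610
  (43 − 44.660)²/44.660 = 0.0617
  (37 − 29.000)²/29.000 = 2.2069
  (7 − 13.340)²/13.340 = 3.0132
χ² = 0.0852 + 3.0476 + 4.1610 + 0.0617 + 2.2069 + 3.0132 = 12.58

12.58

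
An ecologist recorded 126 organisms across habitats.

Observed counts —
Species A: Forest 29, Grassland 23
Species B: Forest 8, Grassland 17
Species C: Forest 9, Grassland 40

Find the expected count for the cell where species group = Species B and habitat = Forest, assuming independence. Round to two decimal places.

Row total (Species B) = 25; column total (Forest) = 46; grand total N = 126.
Expected count = (row total × column total) / N = 25 × 46 / 126 = 9.13.

9.13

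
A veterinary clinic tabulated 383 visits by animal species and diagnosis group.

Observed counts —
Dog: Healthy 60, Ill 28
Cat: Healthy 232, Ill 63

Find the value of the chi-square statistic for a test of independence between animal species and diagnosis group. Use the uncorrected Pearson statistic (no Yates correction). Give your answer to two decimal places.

4.10

Row totals: 88, 295. Column totals: 292, 91. Grand total N = 383.
Expected counts (row total × column total / N):
  Dog, Healthy: 88×292/383 = 67.0914
  Dog, Ill: 88×91/383 = 20.9086
  Cat, Healthy: 295×292/383 = 224.9086
  Cat, Ill: 295×91/383 = 70.0914
Contributions (O − E)²/E:
  (60 − 67.0914)²/67.0914 = 0.7495
  (28 − 20.9086)²/20.9086 = 2.4051
  (232 − 224.9086)²/224.9086 = 0.2236
  (63 − 70.0914)²/70.0914 = 0.7175
χ² = 0.7495 + 2.4051 + 0.2236 + 0.7175 = 4.10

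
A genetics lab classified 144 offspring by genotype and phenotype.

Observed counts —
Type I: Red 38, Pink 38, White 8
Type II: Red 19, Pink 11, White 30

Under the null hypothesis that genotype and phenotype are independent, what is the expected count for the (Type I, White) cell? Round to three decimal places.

22.167

Row total (Type I) = 84; column total (White) = 38; grand total N = 144.
Expected count = (row total × column total) / N = 84 × 38 / 144 = 22.167.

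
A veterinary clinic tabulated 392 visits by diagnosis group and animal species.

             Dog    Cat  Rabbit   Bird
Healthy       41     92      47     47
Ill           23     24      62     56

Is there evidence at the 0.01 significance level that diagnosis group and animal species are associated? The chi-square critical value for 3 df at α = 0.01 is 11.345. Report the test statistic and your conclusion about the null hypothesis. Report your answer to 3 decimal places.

Row totals: 227, 165. Column totals: 64, 116, 109, 103. Grand total N = 392.
Expected counts (row total × column total / N):
  Healthy, Dog: 227×64/392 = 37.0612
  Healthy, Cat: 227×116/392 = 67.1735
  Healthy, Rabbit: 227×109/392 = 63.1199
  Healthy, Bird: 227×103/392 = 59.6454
  Ill, Dog: 165×64/392 = 26.9388
  Ill, Cat: 165×116/392 = 48.8265
  Ill, Rabbit: 165×109/392 = 45.8801
  Ill, Bird: 165×103/392 = 43.3546
Contributions (O − E)²/E:
  (41 − 37.0612)²/37.0612 = 0.4186
  (92 − 67.1735)²/67.1735 = 9.1756
  (47 − 63.1199)²/63.1199 = 4.1168
  (47 − 59.6454)²/59.6454 = 2.6809
  (23 − 26.9388)²/26.9388 = 0.5759
  (24 − 48.8265)²/48.8265 = 12.6234
  (62 − 45.8801)²/45.8801 = 5.6637
  (56 − 43.3546)²/43.3546 = 3.6883
χ² = 0.4186 + 9.1756 + 4.1168 + 2.6809 + 0.5759 + 12.6234 + 5.6637 + 3.6883 = 38.943
df = (2−1)(4−1) = 3. Since 38.943 > 11.345, reject the null hypothesis of independence at α = 0.01.

38.943; reject H₀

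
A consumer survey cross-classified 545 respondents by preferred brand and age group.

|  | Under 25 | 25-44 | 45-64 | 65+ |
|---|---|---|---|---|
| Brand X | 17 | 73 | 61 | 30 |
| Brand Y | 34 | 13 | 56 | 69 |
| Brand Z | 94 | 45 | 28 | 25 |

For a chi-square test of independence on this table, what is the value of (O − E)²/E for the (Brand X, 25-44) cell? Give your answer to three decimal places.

Row total (Brand X) = 181; column total (25-44) = 131; N = 545.
Expected count E = 181 × 131 / 545 = 43.5064.
Contribution = (O − E)²/E = (73 − 43.5064)² / 43.5064 = 19.994.

19.994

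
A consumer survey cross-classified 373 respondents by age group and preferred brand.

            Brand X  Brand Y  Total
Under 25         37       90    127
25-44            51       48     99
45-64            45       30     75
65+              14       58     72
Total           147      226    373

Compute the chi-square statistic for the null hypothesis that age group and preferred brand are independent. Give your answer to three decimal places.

Grand total N = 373.
Expected counts (row total × column total / N):
  Under 25, Brand X: 127×147/373 = 50.05094
  Under 25, Brand Y: 127×226/373 = 76.94906
  25-44, Brand X: 99×147/373 = 39.01609
  25-44, Brand Y: 99×226/373 = 59.98391
  45-64, Brand X: 75×147/373 = 29.55764
  45-64, Brand Y: 75×226/373 = 45.44236
  65+, Brand X: 72×147/373 = 28.37534
  65+, Brand Y: 72×226/373 = 43.62466
Contributions (O − E)²/E:
  (37 − 50.05094)²/50.05094 = 3.4031
  (90 − 76.94906)²/76.94906 = 2.2135
  (51 − 39.01609)²/39.01609 = 3.6809
  (48 − 59.98391)²/59.98391 = 2.3942
  (45 − 29.55764)²/29.55764 = 8.0678
  (30 − 45.44236)²/45.44236 = 5.2477
  (14 − 28.37534)²/28.37534 = 7.2827
  (58 − 43.62466)²/43.62466 = 4.7370
χ² = 3.4031 + 2.2135 + 3.6809 + 2.3942 + 8.0678 + 5.2477 + 7.2827 + 4.7370 = 37.027

37.027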